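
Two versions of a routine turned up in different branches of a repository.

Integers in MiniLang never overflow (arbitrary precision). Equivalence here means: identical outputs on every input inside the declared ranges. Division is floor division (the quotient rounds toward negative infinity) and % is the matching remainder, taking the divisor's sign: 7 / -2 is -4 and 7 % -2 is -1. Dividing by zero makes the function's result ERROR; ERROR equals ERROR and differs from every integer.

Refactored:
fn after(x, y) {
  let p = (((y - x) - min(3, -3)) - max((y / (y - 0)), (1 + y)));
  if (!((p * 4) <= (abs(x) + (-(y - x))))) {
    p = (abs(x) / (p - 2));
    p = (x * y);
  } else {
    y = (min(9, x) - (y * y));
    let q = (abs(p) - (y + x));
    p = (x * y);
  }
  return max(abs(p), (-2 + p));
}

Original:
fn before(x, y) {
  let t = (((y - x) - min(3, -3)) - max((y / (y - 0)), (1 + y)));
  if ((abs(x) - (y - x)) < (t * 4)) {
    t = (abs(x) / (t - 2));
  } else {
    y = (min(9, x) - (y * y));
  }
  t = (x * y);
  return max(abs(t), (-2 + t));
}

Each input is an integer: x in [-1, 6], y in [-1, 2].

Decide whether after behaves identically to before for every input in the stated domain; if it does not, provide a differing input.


The two are interchangeable: comparison usage differs, and statement counts differ, and min/max/abs usage differs, and arithmetic usage differs, and boolean connective usage differs, and local variable names differ, and every declared input agrees.
Spot check at x=4, y=1 — before: t=-2, then ((abs(x) - (y - x)) < (t * 4)) is false, then y=3, then t=12, then returns 12. after: p=-2, then (!((p * 4) <= (abs(x) + (-(y - x))))) is false, then y=3, then q=-5, then p=12, then returns 12. Both give 12.
Across all 32 domain points the two functions coincide.
verdict: equivalent


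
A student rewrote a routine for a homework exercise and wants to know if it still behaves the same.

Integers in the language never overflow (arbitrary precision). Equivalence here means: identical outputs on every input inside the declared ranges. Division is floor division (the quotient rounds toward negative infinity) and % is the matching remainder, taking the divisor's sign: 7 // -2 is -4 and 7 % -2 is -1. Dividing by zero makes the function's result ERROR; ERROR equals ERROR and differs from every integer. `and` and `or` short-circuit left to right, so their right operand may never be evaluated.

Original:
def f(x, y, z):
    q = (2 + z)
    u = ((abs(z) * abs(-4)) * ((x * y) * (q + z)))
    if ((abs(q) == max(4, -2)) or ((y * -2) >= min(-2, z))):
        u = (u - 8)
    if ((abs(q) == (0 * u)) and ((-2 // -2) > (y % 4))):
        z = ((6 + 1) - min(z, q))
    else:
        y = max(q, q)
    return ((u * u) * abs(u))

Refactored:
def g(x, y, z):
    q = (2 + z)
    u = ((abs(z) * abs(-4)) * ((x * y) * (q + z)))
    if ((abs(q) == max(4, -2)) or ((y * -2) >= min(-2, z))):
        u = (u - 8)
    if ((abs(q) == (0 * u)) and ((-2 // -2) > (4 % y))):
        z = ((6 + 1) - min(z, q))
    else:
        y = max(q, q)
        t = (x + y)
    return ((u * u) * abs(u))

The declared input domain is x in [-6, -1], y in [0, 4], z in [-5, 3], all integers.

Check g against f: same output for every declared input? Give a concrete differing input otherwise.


x=-6, y=0, z=-2 yields 512 from f but ERROR from g.
verdict: not equivalent; witness: x=-6, y=0, z=-2


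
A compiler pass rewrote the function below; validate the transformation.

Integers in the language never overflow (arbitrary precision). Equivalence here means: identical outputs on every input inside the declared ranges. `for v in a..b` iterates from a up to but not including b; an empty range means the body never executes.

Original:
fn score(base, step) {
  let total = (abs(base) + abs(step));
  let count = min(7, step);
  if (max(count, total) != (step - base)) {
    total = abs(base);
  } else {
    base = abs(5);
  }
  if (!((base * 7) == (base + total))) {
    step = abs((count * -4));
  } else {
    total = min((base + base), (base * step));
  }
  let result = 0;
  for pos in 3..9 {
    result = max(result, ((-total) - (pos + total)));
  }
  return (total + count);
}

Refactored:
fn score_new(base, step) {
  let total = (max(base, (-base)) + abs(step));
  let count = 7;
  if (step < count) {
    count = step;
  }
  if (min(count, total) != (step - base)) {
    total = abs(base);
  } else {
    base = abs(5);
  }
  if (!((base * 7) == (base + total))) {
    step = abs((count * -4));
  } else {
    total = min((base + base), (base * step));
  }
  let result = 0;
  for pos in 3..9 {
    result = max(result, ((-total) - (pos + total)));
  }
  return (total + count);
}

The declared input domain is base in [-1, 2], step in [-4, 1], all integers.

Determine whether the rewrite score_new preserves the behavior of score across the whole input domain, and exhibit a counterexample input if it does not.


base=-1, step=1 yields 3 from score but 2 from score_new.
verdict: not equivalent; witness: base=-1, step=1


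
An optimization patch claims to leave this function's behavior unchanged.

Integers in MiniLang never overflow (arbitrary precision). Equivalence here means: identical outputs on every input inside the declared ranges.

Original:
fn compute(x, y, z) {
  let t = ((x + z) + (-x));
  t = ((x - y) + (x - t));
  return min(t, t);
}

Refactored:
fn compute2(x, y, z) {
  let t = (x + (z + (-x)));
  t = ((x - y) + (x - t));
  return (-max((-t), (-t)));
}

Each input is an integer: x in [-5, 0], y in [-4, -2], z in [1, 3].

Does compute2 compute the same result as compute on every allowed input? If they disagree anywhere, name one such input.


Behavior is preserved: although min/max/abs usage differs, the outputs never diverge.
As a probe, take x=-3, y=-3, z=1: compute runs t := 1 | t := -4 | result -4; compute2 runs t := 1 | t := -4 | result -4; both end at -4.
Every one of the 54 inputs gives matching results.
verdict: equivalent


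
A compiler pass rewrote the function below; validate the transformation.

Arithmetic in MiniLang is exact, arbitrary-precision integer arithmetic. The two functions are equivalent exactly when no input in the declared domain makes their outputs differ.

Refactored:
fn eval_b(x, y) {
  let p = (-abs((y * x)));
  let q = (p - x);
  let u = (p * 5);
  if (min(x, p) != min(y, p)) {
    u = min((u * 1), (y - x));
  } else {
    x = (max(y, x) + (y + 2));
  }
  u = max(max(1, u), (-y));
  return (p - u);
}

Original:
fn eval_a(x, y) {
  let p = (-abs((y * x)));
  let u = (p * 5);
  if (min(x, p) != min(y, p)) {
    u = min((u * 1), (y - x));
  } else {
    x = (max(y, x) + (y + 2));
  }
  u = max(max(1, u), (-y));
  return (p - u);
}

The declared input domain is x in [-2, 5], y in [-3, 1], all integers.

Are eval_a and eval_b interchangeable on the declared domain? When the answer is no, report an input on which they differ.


Equivalent — the differences include local variable names differ; also arithmetic usage differs; also statement counts differ, yet no declared input distinguishes the two.
Spot check at x=0, y=1 — eval_a: p := 0 | u := 0 | (min(x, p) != min(y, p)): false | x := 4 | u := 1 | result -1. eval_b: p := 0 | q := 0 | u := 0 | (min(x, p) != min(y, p)): false | x := 4 | u := 1 | result -1. Both give -1.
Checked all 40 inputs in the declared domain: the outputs agree on every one.
verdict: equivalent


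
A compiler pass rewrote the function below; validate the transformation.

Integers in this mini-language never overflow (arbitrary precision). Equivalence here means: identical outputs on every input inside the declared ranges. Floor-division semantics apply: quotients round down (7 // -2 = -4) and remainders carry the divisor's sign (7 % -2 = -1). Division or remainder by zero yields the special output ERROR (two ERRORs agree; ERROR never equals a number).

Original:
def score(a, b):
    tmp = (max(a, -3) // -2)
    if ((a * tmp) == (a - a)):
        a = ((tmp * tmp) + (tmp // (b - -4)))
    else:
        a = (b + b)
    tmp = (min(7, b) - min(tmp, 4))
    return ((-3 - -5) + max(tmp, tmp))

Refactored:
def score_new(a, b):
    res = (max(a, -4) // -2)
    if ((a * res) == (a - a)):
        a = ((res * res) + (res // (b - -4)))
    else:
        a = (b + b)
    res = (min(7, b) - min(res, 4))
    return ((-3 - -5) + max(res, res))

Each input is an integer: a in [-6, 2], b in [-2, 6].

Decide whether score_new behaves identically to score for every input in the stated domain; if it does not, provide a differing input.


At a=-6, b=-2: score gives -1, score_new gives -2.
verdict: not equivalent; witness: a=-6, b=-2


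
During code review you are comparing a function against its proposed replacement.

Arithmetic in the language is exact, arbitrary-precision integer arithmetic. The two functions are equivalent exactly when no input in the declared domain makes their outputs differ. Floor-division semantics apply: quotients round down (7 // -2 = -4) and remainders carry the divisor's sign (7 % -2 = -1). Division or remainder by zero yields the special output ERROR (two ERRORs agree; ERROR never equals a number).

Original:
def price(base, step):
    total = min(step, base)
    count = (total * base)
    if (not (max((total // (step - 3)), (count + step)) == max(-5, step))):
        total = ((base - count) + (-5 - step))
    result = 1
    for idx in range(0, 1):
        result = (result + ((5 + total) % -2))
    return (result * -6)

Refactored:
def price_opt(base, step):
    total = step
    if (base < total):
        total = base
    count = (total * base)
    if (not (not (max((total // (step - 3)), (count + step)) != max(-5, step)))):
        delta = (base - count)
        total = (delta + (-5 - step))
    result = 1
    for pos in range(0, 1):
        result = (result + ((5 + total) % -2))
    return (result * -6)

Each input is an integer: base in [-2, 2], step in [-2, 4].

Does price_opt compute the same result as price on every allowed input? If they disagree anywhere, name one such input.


The two versions differ — the changes include branching structure differs; also comparison usage differs; also statement counts differ; also min/max/abs usage differs; also local variable names differ; also boolean connective usage differs.
Tracing base=-2, step=4: price: total := -2 | count := 4 | (not (max((total // (step - 3)), (count + step)) == max(-5, step))): true | total := -15 | result := 1 | iter idx=0: | result := 1 | result -6 | price_opt: total := 4 | (base < total): true | total := -2 | count := 4 | (not (not (max((total // (step - 3)), (count + step)) != max(-5, step)))): true | delta := -6 | total := -15 | result := 1 | iter pos=0: | result := 1 | result -6 — matching result -6.
An exhaustive pass over the 35 declared inputs shows identical outputs.
verdict: equivalent


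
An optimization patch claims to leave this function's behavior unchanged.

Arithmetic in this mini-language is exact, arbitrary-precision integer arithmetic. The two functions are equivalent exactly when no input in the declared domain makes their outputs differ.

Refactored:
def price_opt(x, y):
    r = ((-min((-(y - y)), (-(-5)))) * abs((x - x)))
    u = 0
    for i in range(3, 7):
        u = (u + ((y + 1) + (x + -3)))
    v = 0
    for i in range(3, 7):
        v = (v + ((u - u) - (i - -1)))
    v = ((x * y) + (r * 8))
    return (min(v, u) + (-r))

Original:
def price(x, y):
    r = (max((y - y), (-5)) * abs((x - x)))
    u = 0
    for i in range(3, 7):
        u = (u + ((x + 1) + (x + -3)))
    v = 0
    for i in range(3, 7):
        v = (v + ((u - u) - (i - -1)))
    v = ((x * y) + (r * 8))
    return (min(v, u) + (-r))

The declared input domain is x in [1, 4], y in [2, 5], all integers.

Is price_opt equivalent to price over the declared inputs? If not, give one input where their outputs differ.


Not equivalent: x=1, y=2 separates them (0 vs 2).
price: r becomes 0; next u becomes 0; next at i=3:; next u becomes 0; next at i=4:; next u becomes 0; next at i=5:; next u becomes 0; next at i=6:; next u becomes 0; next v becomes 0; next at i=3:; next v becomes -4; next at i=4:; next v becomes -9; next at i=5:; next v becomes -15; next at i=6:; next v becomes -22; next v becomes 2; next final value 0
price_opt: r becomes 0; next u becomes 0; next at i=3:; next u becomes 1; next at i=4:; next u becomes 2; next at i=5:; next u becomes 3; next at i=6:; next u becomes 4; next v becomes 0; next at i=3:; next v becomes -4; next at i=4:; next v becomes -9; next at i=5:; next v becomes -15; next at i=6:; next v becomes -22; next v becomes 2; next final value 2
verdict: not equivalent; witness: x=1, y=2


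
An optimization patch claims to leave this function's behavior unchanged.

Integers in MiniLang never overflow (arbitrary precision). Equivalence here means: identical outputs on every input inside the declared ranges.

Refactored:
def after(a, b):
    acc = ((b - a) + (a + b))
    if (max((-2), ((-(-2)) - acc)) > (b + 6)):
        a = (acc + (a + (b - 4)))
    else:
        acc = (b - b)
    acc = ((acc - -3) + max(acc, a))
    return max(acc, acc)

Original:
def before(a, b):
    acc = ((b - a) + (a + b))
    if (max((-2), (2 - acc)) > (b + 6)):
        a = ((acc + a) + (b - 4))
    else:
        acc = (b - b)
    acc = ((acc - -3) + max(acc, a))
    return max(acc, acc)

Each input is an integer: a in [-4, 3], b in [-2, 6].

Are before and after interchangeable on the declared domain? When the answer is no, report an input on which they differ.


The two versions differ — the changes include same computation, different form.
One worked example (a=2, b=6) — before: acc=12, then (max((-2), (2 - acc)) > (b + 6)) is false, then acc=0, then acc=5, then returns 5; after: acc=12, then (max((-2), ((-(-2)) - acc)) > (b + 6)) is false, then acc=0, then acc=5, then returns 5; agreement on 5.
Sweeping the whole domain (72 inputs) finds no disagreement.
verdict: equivalent


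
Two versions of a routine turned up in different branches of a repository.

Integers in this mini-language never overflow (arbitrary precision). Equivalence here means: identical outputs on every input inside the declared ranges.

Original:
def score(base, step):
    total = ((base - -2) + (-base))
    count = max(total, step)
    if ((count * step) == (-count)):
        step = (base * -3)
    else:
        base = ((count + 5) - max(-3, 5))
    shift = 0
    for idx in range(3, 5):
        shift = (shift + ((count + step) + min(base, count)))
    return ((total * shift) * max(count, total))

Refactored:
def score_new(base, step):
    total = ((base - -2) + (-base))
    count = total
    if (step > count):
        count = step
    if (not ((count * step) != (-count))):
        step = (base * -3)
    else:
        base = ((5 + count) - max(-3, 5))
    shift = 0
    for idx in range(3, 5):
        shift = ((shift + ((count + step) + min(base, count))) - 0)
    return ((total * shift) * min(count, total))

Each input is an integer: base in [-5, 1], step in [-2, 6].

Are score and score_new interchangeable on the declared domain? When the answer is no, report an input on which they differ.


These are not equivalent — on base=-5, step=3 the outputs split (108 vs 72).
score: total=2, then count=3, then ((count * step) == (-count)) is false, then base=3, then shift=0, then (idx=3), then shift=9, then (idx=4), then shift=18, then returns 108
score_new: total=2, then count=2, then (step > count) is true, then count=3, then (not ((count * step) != (-count))) is false, then base=3, then shift=0, then (idx=3), then shift=9, then (idx=4), then shift=18, then returns 72
verdict: not equivalent; witness: base=-5, step=3


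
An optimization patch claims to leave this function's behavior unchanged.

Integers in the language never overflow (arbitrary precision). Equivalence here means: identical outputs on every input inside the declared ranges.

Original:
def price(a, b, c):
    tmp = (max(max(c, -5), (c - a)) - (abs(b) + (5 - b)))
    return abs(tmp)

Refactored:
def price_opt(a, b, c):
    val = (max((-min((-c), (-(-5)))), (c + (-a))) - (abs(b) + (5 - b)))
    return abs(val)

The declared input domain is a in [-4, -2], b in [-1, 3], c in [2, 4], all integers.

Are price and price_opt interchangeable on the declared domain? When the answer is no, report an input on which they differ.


Side by side, the visible changes include: local variable names differ, min/max/abs usage differs, arithmetic usage differs.
Tracing a=-2, b=3, c=3: price: tmp becomes 0; next final value 0 | price_opt: val becomes 0; next final value 0 — matching result 0.
Checked all 45 inputs in the declared domain: the outputs agree on every one.
verdict: equivalent


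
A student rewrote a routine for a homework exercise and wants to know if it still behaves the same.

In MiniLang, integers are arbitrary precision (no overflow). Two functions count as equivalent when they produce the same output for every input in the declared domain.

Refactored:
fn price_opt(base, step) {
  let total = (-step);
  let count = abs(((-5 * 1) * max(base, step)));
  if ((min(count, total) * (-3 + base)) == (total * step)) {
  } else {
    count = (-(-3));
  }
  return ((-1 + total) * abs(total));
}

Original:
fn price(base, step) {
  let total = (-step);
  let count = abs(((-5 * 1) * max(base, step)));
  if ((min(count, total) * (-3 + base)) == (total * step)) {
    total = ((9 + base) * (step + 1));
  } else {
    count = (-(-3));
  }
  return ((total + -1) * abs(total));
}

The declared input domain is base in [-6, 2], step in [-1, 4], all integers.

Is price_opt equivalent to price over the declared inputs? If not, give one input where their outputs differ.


At base=-6, step=0: price gives 6, price_opt gives 0.
verdict: not equivalent; witness: base=-6, step=0


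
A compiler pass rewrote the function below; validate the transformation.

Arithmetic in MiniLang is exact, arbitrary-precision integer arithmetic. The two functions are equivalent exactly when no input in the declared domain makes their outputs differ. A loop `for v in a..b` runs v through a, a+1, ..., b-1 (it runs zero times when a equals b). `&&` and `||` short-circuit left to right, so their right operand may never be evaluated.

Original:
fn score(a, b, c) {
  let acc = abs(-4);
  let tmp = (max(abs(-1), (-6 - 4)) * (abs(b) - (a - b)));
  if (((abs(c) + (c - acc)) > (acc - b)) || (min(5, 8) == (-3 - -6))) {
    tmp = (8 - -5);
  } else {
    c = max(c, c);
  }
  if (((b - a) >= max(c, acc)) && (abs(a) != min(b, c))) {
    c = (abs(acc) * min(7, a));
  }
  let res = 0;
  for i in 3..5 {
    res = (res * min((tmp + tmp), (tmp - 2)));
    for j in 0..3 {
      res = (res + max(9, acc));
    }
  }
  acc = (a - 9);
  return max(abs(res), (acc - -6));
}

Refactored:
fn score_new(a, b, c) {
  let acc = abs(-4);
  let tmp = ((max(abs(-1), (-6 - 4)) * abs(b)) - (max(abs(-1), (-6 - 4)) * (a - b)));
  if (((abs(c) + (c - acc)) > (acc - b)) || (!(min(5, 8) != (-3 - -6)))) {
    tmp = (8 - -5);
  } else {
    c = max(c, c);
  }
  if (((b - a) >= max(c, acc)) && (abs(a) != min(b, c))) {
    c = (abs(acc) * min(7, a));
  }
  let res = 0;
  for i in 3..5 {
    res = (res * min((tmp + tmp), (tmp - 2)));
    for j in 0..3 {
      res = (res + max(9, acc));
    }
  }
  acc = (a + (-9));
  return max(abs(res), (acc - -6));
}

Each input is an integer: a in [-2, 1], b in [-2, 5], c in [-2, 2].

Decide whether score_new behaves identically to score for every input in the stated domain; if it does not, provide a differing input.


Side by side, the visible changes include: min/max/abs usage differs; also arithmetic usage differs; also comparison usage differs; also constant usage differs; also boolean connective usage differs.
Spot check at a=1, b=2, c=-2 — score: acc=4, then tmp=3, then (((abs(c) + (c - acc)) > (acc - b)) || (min(5, 8) == (-3 - -6))) is false, then c=-2, then (((b - a) >= max(c, acc)) && (abs(a) != min(b, c))) is false, then res=0, then (i=3), then res=0, then (j=0), then res=9, then (j=1), then res=18, then (j=2), then res=27, then (i=4), then res=27, then (j=0), then res=36, then (j=1), then res=45, then (j=2), then res=54, then acc=-8, then returns 54. score_new: acc=4, then tmp=3, then (((abs(c) + (c - acc)) > (acc - b)) || (!(min(5, 8) != (-3 - -6)))) is false, then c=-2, then (((b - a) >= max(c, acc)) && (abs(a) != min(b, c))) is false, then res=0, then (i=3), then res=0, then (j=0), then res=9, then (j=1), then res=18, then (j=2), then res=27, then (i=4), then res=27, then (j=0), then res=36, then (j=1), then res=45, then (j=2), then res=54, then acc=-8, then returns 54. Both give 54.
Across all 160 domain points the two functions coincide.
verdict: equivalent


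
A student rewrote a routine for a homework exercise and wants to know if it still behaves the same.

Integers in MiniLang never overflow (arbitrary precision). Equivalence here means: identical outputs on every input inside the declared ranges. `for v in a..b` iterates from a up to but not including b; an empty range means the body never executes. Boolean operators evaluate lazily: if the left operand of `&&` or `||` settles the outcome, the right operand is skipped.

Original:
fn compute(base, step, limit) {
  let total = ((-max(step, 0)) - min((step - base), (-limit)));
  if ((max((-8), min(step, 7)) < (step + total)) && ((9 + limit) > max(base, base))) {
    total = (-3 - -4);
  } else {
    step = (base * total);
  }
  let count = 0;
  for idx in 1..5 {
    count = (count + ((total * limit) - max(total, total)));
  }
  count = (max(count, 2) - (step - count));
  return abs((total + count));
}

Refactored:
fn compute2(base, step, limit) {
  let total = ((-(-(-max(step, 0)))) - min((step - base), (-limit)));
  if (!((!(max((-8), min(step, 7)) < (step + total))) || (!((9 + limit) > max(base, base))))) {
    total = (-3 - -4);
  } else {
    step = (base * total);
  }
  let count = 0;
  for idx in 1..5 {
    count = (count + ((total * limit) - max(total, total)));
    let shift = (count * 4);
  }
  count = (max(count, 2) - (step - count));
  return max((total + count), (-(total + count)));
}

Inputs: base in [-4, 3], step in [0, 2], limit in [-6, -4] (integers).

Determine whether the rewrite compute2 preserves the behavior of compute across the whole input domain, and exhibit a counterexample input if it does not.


The two are interchangeable: min/max/abs usage differs, and statement counts differ, and local variable names differ, and arithmetic usage differs, and constant usage differs, and boolean connective usage differs, and every declared input agrees.
Tracing base=2, step=0, limit=-5: compute: total becomes 2; next ((max((-8), min(step, 7)) < (step + total)) && ((9 + limit) > max(base, base))) evaluates to true; next total becomes 1; next count becomes 0; next at idx=1:; next count becomes -6; next at idx=2:; next count becomes -12; next at idx=3:; next count becomes -18; next at idx=4:; next count becomes -24; next count becomes -22; next final value 21 | compute2: total becomes 2; next (!((!(max((-8), min(step, 7)) < (step + total))) || (!((9 + limit) > max(base, base))))) evaluates to true; next total becomes 1; next count becomes 0; next at idx=1:; next count becomes -6; next shift becomes -24; next at idx=2:; next count becomes -12; next shift becomes -48; next at idx=3:; next count becomes -18; next shift becomes -72; next at idx=4:; next count becomes -24; next shift becomes -96; next count becomes -22; next final value 21 — matching result 21.
Across all 72 domain points the two functions coincide.
verdict: equivalent


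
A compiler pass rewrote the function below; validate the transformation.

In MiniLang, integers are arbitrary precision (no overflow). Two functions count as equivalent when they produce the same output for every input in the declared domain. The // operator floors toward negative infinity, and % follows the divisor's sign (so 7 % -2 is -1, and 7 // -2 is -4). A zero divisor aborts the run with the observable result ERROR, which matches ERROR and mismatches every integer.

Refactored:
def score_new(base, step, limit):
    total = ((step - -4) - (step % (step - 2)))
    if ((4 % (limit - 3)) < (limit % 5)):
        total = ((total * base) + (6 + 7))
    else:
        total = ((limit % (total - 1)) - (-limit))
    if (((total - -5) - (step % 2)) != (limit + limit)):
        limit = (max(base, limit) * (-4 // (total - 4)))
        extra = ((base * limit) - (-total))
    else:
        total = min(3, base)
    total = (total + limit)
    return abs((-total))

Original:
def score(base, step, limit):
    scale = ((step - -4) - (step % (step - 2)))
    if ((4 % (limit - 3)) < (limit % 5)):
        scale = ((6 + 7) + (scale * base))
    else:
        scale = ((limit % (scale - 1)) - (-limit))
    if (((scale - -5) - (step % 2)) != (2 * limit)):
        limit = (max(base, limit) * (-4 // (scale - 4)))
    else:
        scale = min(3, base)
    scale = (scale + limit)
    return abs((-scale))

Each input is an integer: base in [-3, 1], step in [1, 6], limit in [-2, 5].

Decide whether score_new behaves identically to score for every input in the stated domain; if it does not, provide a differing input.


Behavior is preserved: although local variable names differ, plus arithmetic usage differs, plus statement counts differ, plus constant usage differs, the outputs never diverge.
One worked example (base=0, step=3, limit=1) — score: scale = 7; ((4 % (limit - 3)) < (limit % 5)) -> true; scale = 13; (((scale - -5) - (step % 2)) != (2 * limit)) -> true; limit = -1; scale = 12; return 12; score_new: total = 7; ((4 % (limit - 3)) < (limit % 5)) -> true; total = 13; (((total - -5) - (step % 2)) != (limit + limit)) -> true; limit = -1; extra = 13; total = 12; return 12; agreement on 12.
Across all 240 domain points the two functions coincide.
verdict: equivalent


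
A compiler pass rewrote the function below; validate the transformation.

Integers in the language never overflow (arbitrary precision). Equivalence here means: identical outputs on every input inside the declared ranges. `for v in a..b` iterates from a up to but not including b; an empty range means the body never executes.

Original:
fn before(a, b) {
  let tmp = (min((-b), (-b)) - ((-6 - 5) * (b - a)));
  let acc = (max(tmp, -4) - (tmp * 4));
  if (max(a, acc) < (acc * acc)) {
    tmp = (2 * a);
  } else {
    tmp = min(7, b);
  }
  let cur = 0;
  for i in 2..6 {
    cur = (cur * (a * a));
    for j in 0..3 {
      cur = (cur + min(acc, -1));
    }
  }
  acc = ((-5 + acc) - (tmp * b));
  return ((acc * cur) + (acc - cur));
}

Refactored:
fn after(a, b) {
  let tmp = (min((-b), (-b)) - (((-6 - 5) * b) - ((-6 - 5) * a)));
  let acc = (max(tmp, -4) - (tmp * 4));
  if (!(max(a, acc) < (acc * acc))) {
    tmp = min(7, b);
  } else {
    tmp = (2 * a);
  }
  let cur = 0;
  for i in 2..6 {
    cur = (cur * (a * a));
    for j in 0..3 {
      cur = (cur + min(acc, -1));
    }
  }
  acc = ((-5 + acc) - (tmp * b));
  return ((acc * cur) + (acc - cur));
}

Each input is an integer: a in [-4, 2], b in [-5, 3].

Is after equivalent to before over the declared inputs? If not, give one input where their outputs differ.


The two versions differ — the changes include boolean connective usage differs; and arithmetic usage differs; and constant usage differs.
As a probe, take a=-4, b=-2: before runs tmp := 24 | acc := -72 | (max(a, acc) < (acc * acc)): true | tmp := -8 | cur := 0 | iter i=2: | cur := 0 | iter j=0: | cur := -72 | iter j=1: | cur := -144 | iter j=2: | cur := -216 | iter i=3: | cur := -3456 | iter j=0: | cur := -3528 | iter j=1: | cur := -3600 | iter j=2: | cur := -3672 | iter i=4: | cur := -58752 | iter j=0: | cur := -58824 | iter j=1: | cur := -58896 | iter j=2: | cur := -58968 | iter i=5: | cur := -943488 | iter j=0: | cur := -943560 | iter j=1: | cur := -943632 | iter j=2: | cur := -943704 | acc := -93 | result 88708083; after runs tmp := 24 | acc := -72 | (!(max(a, acc) < (acc * acc))): false | tmp := -8 | cur := 0 | iter i=2: | cur := 0 | iter j=0: | cur := -72 | iter j=1: | cur := -144 | iter j=2: | cur := -216 | iter i=3: | cur := -3456 | iter j=0: | cur := -3528 | iter j=1: | cur := -3600 | iter j=2: | cur := -3672 | iter i=4: | cur := -58752 | iter j=0: | cur := -58824 | iter j=1: | cur := -58896 | iter j=2: | cur := -58968 | iter i=5: | cur := -943488 | iter j=0: | cur := -943560 | iter j=1: | cur := -943632 | iter j=2: | cur := -943704 | acc := -93 | result 88708083; both end at 88708083.
An exhaustive pass over the 63 declared inputs shows identical outputs.
verdict: equivalent


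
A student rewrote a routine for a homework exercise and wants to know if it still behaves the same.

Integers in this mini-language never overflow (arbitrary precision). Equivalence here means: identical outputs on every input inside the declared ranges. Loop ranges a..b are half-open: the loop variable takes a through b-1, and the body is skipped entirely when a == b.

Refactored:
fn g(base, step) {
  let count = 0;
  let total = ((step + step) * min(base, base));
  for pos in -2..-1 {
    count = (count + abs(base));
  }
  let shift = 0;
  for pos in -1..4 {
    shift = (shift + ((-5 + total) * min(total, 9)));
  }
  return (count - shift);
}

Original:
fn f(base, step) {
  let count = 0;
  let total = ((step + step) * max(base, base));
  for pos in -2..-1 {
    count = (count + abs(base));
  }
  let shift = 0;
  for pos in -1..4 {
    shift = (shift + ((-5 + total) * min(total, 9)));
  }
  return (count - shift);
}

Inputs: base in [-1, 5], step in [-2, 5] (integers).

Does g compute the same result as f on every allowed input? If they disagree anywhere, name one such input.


The one real change (`max(base, base)` became `min(base, base)`) has no effect anywhere in the declared ranges; all 56 inputs agree.
verdict: equivalent


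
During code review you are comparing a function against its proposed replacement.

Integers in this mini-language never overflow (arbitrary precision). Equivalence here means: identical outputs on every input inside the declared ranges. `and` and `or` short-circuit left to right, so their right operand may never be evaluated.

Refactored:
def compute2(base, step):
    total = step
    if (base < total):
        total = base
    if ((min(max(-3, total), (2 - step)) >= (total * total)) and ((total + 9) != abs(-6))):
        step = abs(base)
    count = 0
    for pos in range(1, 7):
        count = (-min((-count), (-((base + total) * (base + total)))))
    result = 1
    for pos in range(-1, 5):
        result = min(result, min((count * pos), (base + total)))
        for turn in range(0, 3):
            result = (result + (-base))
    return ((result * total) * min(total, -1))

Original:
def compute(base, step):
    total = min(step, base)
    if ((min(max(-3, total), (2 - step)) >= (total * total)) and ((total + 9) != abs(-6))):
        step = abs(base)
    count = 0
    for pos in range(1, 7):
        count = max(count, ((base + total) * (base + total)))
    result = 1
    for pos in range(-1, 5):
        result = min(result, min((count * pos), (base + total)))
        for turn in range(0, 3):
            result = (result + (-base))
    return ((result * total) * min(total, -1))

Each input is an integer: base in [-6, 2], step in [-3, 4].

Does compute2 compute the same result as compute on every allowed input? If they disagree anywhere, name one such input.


This is a faithful refactor — branching structure differs; also comparison usage differs; also min/max/abs usage differs; also statement counts differ, but the computed results match everywhere.
Tracing base=0, step=0: compute: total becomes 0; next ((min(max(-3, total), (2 - step)) >= (total * total)) and ((total + 9) != abs(-6))) evaluates to true; next step becomes 0; next count becomes 0; next at pos=1:; next count becomes 0; next at pos=2:; next count becomes 0; next at pos=3:; next count becomes 0; next at pos=4:; next count becomes 0; next at pos=5:; next count becomes 0; next at pos=6:; next count becomes 0; next result becomes 1; next at pos=-1:; next result becomes 0; next at turn=0:; next result becomes 0; next at turn=1:; next result becomes 0; next at turn=2:; next result becomes 0; next at pos=0:; next result becomes 0; next at turn=0:; next result becomes 0; next at turn=1:; next result becomes 0; next at turn=2:; next result becomes 0; next at pos=1:; next result becomes 0; next at turn=0:; next result becomes 0; next at turn=1:; next result becomes 0; next at turn=2:; next result becomes 0; next at pos=2:; next result becomes 0; next at turn=0:; next result becomes 0; next at turn=1:; next result becomes 0; next at turn=2:; next result becomes 0; next at pos=3:; next result becomes 0; next at turn=0:; next result becomes 0; next at turn=1:; next result becomes 0; next at turn=2:; next result becomes 0; next at pos=4:; next result becomes 0; next at turn=0:; next result becomes 0; next at turn=1:; next result becomes 0; next at turn=2:; next result becomes 0; next final value 0 | compute2: total becomes 0; next (base < total) evaluates to false; next ((min(max(-3, total), (2 - step)) >= (total * total)) and ((total + 9) != abs(-6))) evaluates to true; next step becomes 0; next count becomes 0; next at pos=1:; next count becomes 0; next at pos=2:; next count becomes 0; next at pos=3:; next count becomes 0; next at pos=4:; next count becomes 0; next at pos=5:; next count becomes 0; next at pos=6:; next count becomes 0; next result becomes 1; next at pos=-1:; next result becomes 0; next at turn=0:; next result becomes 0; next at turn=1:; next result becomes 0; next at turn=2:; next result becomes 0; next at pos=0:; next result becomes 0; next at turn=0:; next result becomes 0; next at turn=1:; next result becomes 0; next at turn=2:; next result becomes 0; next at pos=1:; next result becomes 0; next at turn=0:; next result becomes 0; next at turn=1:; next result becomes 0; next at turn=2:; next result becomes 0; next at pos=2:; next result becomes 0; next at turn=0:; next result becomes 0; next at turn=1:; next result becomes 0; next at turn=2:; next result becomes 0; next at pos=3:; next result becomes 0; next at turn=0:; next result becomes 0; next at turn=1:; next result becomes 0; next at turn=2:; next result becomes 0; next at pos=4:; next result becomes 0; next at turn=0:; next result becomes 0; next at turn=1:; next result becomes 0; next at turn=2:; next result becomes 0; next final value 0 — matching result 0.
Checked all 72 inputs in the declared domain: the outputs agree on every one.
verdict: equivalent


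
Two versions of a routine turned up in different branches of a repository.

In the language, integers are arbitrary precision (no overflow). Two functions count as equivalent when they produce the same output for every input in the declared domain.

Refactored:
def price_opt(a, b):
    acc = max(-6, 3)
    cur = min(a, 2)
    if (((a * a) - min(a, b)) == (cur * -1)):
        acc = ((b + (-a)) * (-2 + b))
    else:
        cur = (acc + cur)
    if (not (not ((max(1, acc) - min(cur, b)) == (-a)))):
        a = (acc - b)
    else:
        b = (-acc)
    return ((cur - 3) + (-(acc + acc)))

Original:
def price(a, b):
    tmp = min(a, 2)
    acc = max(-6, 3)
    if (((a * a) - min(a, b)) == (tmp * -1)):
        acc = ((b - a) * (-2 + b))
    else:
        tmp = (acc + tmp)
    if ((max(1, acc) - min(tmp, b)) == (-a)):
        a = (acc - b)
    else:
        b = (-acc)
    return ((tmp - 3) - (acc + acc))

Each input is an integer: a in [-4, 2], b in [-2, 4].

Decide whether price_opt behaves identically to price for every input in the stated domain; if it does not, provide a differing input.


Comparing the listings, the differences include: arithmetic usage differs, plus local variable names differ, plus boolean connective usage differs.
As a probe, take a=-2, b=1: price runs tmp becomes -2; next acc becomes 3; next (((a * a) - min(a, b)) == (tmp * -1)) evaluates to false; next tmp becomes 1; next ((max(1, acc) - min(tmp, b)) == (-a)) evaluates to true; next a becomes 2; next final value -8; price_opt runs acc becomes 3; next cur becomes -2; next (((a * a) - min(a, b)) == (cur * -1)) evaluates to false; next cur becomes 1; next (not (not ((max(1, acc) - min(cur, b)) == (-a)))) evaluates to true; next a becomes 2; next final value -8; both end at -8.
Across all 49 domain points the two functions coincide.
verdict: equivalent


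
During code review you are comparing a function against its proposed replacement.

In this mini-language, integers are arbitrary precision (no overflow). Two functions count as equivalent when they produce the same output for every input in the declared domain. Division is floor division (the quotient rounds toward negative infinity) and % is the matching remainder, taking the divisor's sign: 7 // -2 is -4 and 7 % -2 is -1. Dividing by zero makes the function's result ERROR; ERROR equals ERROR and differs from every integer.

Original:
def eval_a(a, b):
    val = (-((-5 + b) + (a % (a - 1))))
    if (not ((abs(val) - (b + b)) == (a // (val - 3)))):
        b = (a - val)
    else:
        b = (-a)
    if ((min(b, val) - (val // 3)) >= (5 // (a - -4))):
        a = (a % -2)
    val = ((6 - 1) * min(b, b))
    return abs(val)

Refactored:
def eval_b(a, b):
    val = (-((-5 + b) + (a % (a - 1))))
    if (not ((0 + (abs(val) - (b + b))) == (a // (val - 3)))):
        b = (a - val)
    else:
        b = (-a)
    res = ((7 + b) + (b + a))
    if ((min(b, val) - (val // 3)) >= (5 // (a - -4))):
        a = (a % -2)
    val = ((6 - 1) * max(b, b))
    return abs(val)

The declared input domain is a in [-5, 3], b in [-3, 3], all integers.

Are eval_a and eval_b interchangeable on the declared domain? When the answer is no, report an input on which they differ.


The edit looks behavioral (`min(b, b)` became `max(b, b)`), but over these ranges it never changes the outcome.
Spot check at a=-2, b=-3 — eval_a: val becomes 10; next (not ((abs(val) - (b + b)) == (a // (val - 3)))) evaluates to true; next b becomes -12; next ((min(b, val) - (val // 3)) >= (5 // (a - -4))) evaluates to false; next val becomes -60; next final value 60. eval_b: val becomes 10; next (not ((0 + (abs(val) - (b + b))) == (a // (val - 3)))) evaluates to true; next b becomes -12; next res becomes -19; next ((min(b, val) - (val // 3)) >= (5 // (a - -4))) evaluates to false; next val becomes -60; next final value 60. Both give 60.
Every one of the 63 inputs gives matching results.
verdict: equivalent


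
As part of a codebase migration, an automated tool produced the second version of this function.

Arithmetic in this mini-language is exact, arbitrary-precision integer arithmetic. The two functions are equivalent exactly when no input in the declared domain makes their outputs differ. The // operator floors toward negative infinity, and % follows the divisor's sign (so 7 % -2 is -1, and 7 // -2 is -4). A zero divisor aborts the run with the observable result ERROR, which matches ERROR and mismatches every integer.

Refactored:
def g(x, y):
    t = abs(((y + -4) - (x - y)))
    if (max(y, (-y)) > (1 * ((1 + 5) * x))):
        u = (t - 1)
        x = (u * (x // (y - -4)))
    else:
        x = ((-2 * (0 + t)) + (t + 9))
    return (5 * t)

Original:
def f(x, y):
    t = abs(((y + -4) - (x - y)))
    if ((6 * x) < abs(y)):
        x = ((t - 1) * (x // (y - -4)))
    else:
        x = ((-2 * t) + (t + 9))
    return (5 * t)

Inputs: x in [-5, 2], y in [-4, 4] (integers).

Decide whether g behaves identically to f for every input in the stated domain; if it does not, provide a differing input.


Reading the diff, among the changes: min/max/abs usage differs, local variable names differ, constant usage differs, comparison usage differs, statement counts differ, arithmetic usage differs.
As a probe, take x=-3, y=0: f runs t=1, then ((6 * x) < abs(y)) is true, then x=0, then returns 5; g runs t=1, then (max(y, (-y)) > (1 * ((1 + 5) * x))) is true, then u=0, then x=0, then returns 5; both end at 5.
An exhaustive pass over the 72 declared inputs shows identical outputs.
verdict: equivalent


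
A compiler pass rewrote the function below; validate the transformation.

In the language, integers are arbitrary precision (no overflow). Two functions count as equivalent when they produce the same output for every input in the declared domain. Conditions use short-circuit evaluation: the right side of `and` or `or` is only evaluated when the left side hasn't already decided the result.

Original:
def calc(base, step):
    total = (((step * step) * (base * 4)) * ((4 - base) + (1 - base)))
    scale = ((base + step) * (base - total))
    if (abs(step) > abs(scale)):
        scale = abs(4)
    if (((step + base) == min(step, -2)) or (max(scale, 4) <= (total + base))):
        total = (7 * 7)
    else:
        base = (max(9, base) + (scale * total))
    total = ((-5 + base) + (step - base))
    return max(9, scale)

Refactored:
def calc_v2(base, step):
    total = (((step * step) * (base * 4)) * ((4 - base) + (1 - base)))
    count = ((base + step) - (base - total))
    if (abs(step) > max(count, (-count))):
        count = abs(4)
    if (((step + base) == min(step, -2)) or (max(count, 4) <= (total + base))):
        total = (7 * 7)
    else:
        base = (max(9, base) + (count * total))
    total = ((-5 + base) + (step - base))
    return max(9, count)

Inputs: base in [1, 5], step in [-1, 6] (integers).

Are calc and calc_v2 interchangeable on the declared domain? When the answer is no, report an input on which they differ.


Run the pair on base=1, step=-1.
calc: total = 12; scale = 0; (abs(step) > abs(scale)) -> true; scale = 4; (((step + base) == min(step, -2)) or (max(scale, 4) <= (total + base))) -> true; total = 49; total = -6; return 9
calc_v2: total = 12; count = 11; (abs(step) > max(count, (-count))) -> false; (((step + base) == min(step, -2)) or (max(count, 4) <= (total + base))) -> true; total = 49; total = -6; return 11
9 and 11 differ, so these are not the same function on this domain.
verdict: not equivalent; witness: base=1, step=-1
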